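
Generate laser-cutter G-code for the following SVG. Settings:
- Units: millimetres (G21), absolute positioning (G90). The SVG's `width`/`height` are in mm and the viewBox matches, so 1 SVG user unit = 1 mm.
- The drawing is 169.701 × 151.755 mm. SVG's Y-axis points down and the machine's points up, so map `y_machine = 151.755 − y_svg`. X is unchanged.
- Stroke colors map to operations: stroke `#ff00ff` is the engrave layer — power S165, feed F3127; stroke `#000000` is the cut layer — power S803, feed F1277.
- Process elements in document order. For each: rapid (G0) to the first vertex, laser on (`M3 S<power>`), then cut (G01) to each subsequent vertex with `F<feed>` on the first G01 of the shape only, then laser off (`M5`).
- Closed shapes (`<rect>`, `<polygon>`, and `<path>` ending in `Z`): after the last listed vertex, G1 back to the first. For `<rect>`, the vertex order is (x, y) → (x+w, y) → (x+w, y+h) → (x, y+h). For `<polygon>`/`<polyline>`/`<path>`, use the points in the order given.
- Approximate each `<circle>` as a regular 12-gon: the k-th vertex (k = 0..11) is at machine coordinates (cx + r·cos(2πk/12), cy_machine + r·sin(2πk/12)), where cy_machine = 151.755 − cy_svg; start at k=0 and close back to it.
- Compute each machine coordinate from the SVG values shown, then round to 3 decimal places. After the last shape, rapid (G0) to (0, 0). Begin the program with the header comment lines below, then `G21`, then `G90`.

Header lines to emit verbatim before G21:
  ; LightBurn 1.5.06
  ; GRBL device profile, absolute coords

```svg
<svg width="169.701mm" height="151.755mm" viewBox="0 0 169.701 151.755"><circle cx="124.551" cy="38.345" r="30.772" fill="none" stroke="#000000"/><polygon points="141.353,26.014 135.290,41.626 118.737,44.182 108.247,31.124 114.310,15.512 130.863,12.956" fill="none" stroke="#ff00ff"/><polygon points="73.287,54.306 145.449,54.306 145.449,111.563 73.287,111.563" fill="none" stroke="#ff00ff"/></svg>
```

viewBox `0 0 169.701 151.755` with mm width/height → 1 unit = 1 mm. Flip: y_m = 151.755 − y_svg.

**Shape 1** — `<circle>` circle, stroke `#000000` → cut (S803, F1277). Machine vertices: (155.323,113.410) → (151.200,128.796) → (139.937,140.059) → (124.551,144.182) → (109.165,140.059) → (97.902,128.796) → (93.779,113.410) → (97.902,98.024) → (109.165,86.761) → (124.551,82.638) → (139.937,86.761) → (151.200,98.024) → (155.323,113.410). Closed: final G1 returns to the first vertex.

**Shape 2** — `<polygon>` regular polygon, stroke `#ff00ff` → engrave (S165, F3127). Machine vertices: (141.353,125.741) → (135.290,110.129) → (118.737,107.573) → (108.247,120.631) → (114.310,136.243) → (130.863,138.799) → (141.353,125.741). Closed: final G1 returns to the first vertex.

**Shape 3** — `<polygon>` rectangle, stroke `#ff00ff` → engrave (S165, F3127). Machine vertices: (73.287,97.449) → (145.449,97.449) → (145.449,40.192) → (73.287,40.192) → (73.287,97.449). Closed: final G1 returns to the first vertex.

; LightBurn 1.5.06
; GRBL device profile, absolute coords
G21
G90
G0 X155.323 Y113.410
M3 S803
G01 X151.200 Y128.796 F1277
G01 X139.937 Y140.059
G01 X124.551 Y144.182
G01 X109.165 Y140.059
G01 X97.902 Y128.796
G01 X93.779 Y113.410
G01 X97.902 Y98.024
G01 X109.165 Y86.761
G01 X124.551 Y82.638
G01 X139.937 Y86.761
G01 X151.200 Y98.024
G01 X155.323 Y113.410
M5
G0 X141.353 Y125.741
M3 S165
G01 X135.290 Y110.129 F3127
G01 X118.737 Y107.573
G01 X108.247 Y120.631
G01 X114.310 Y136.243
G01 X130.863 Y138.799
G01 X141.353 Y125.741
M5
G0 X73.287 Y97.449
M3 S165
G01 X145.449 Y97.449 F3127
G01 X145.449 Y40.192
G01 X73.287 Y40.192
G01 X73.287 Y97.449
M5
G0 X0.000 Y0.000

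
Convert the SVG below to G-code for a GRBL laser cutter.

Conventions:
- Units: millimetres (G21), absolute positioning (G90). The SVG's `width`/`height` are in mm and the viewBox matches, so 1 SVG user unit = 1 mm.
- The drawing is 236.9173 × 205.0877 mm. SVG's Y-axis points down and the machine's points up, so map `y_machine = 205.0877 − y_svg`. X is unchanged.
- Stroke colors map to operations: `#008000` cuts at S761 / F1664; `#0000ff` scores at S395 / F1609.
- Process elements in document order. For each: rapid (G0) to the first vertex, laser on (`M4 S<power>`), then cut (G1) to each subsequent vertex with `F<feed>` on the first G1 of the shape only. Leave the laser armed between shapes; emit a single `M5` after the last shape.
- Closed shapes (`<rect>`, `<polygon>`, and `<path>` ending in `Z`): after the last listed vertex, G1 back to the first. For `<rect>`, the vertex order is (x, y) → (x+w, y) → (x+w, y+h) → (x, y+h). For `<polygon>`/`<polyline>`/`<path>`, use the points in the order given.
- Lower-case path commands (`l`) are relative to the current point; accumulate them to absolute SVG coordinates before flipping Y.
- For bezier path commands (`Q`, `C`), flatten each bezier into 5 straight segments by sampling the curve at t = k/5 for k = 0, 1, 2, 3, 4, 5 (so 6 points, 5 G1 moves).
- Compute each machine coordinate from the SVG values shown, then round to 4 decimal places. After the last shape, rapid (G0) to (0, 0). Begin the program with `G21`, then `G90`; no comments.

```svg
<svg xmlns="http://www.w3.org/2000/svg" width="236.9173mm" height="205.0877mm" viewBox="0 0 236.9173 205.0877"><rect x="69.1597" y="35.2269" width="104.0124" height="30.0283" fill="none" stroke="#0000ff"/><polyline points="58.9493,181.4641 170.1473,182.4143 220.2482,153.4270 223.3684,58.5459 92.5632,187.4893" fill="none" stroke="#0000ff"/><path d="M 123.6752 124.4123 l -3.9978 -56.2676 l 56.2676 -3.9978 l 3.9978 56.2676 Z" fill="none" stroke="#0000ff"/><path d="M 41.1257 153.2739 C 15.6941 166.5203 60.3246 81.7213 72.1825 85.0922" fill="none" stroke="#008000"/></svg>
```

viewBox `0 0 236.9173 205.0877` with mm width/height → 1 unit = 1 mm. Flip: y_m = 205.0877 − y_svg.

**Shape 1** — `<rect>` rectangle, stroke `#0000ff` → score (S395, F1609). Machine vertices: (69.1597,169.8608) → (173.1721,169.8608) → (173.1721,139.8325) → (69.1597,139.8325) → (69.1597,169.8608). Closed: final G1 returns to the first vertex.

**Shape 2** — `<polyline>` open polyline, stroke `#0000ff` → score (S395, F1609). Machine vertices: (58.9493,23.6236) → (170.1473,22.6734) → (220.2482,51.6607) → (223.3684,146.5418) → (92.5632,17.5984). Open path.

**Shape 3** — `<path>` regular polygon, stroke `#0000ff` → score (S395, F1609). Machine vertices: (123.6752,80.6754) → (119.6774,136.9430) → (175.9450,140.9408) → (179.9428,84.6732) → (123.6752,80.6754). Closed: final G1 returns to the first vertex.

**Shape 4** — `<path>` cubic bezier, stroke `#008000` → cut (S761, F1664). Control points (SVG): P0=(41.1257,153.2739), P1=(15.6941,166.5203), P2=(60.3246,81.7213), P3=(72.1825,85.0922); sampled at t=k/5. Machine vertices: (41.1257,51.8138) → (33.4515,54.1417) → (37.6562,71.0621) → (48.8036,93.6368) → (61.9577,112.9274) → (72.1825,119.9955). Open path.

G21
G90
G0 X69.1597 Y169.8608
M4 S395
G1 X173.1721 Y169.8608 F1609
G1 X173.1721 Y139.8325
G1 X69.1597 Y139.8325
G1 X69.1597 Y169.8608
G0 X58.9493 Y23.6236
M4 S395
G1 X170.1473 Y22.6734 F1609
G1 X220.2482 Y51.6607
G1 X223.3684 Y146.5418
G1 X92.5632 Y17.5984
G0 X123.6752 Y80.6754
M4 S395
G1 X119.6774 Y136.9430 F1609
G1 X175.9450 Y140.9408
G1 X179.9428 Y84.6732
G1 X123.6752 Y80.6754
G0 X41.1257 Y51.8138
M4 S761
G1 X33.4515 Y54.1417 F1664
G1 X37.6562 Y71.0621
G1 X48.8036 Y93.6368
G1 X61.9577 Y112.9274
G1 X72.1825 Y119.9955
M5
G0 X0.0000 Y0.0000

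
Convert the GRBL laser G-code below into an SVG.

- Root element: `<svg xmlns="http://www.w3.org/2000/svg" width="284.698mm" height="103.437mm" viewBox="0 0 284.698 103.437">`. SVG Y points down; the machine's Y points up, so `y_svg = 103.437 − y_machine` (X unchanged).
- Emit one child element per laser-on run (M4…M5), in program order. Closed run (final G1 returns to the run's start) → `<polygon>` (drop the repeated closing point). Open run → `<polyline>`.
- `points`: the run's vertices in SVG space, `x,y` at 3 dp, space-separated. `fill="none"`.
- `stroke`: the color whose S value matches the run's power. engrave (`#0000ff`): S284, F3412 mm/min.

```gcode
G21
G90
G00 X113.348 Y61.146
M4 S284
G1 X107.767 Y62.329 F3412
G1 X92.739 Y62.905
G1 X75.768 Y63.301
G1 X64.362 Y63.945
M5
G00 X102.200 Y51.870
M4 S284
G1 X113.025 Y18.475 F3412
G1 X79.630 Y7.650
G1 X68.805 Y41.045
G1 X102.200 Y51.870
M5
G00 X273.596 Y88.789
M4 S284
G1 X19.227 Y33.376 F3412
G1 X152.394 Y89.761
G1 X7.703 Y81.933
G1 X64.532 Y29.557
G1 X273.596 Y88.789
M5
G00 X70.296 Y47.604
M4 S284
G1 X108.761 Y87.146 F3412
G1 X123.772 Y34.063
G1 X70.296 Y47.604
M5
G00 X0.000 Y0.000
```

<svg xmlns="http://www.w3.org/2000/svg" width="284.698mm" height="103.437mm" viewBox="0 0 284.698 103.437">
  <polyline points="113.348,42.291 107.767,41.108 92.739,40.532 75.768,40.136 64.362,39.492" fill="none" stroke="#0000ff"/>
  <polygon points="102.200,51.567 113.025,84.962 79.630,95.787 68.805,62.392" fill="none" stroke="#0000ff"/>
  <polygon points="273.596,14.648 19.227,70.061 152.394,13.676 7.703,21.504 64.532,73.880" fill="none" stroke="#0000ff"/>
  <polygon points="70.296,55.833 108.761,16.291 123.772,69.374" fill="none" stroke="#0000ff"/>
</svg>

y_svg = 103.437 − y_m. Every run uses S284, so all elements get stroke `#0000ff` (engrave).

[1] open run; points: 113.348,42.291 107.767,41.108 92.739,40.532 75.768,40.136 64.362,39.492

[2] closed run; points: 102.200,51.567 113.025,84.962 79.630,95.787 68.805,62.392

[3] closed run; points: 273.596,14.648 19.227,70.061 152.394,13.676 7.703,21.504 64.532,73.880

[4] closed run; points: 70.296,55.833 108.761,16.291 123.772,69.374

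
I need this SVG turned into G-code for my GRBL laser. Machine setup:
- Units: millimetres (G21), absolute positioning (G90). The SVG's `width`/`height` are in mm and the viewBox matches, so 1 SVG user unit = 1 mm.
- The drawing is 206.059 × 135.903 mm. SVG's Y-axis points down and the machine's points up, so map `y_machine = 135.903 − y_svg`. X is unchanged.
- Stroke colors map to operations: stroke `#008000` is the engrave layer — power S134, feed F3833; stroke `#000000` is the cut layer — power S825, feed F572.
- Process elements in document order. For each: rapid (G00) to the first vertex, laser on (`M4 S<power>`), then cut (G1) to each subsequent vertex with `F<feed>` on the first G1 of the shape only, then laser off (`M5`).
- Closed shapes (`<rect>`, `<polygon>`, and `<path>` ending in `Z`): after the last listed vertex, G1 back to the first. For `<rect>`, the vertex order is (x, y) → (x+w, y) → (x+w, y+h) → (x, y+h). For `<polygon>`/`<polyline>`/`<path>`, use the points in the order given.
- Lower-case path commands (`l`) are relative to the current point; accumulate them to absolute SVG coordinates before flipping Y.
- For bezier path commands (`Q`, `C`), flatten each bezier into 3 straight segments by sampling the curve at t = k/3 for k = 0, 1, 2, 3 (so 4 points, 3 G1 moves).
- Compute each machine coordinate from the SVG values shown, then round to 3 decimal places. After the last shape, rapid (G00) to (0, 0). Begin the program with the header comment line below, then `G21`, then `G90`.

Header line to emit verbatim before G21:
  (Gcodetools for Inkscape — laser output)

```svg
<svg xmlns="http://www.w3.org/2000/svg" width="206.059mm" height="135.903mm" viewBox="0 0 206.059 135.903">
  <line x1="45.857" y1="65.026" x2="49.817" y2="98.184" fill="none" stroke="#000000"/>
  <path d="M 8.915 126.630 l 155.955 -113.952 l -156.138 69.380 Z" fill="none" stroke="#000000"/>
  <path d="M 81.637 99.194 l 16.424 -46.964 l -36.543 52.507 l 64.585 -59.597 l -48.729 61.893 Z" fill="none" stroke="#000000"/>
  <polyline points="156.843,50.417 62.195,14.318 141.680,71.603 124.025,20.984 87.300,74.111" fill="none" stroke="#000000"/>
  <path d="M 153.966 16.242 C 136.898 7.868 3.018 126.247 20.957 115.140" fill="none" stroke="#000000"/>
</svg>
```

(Gcodetools for Inkscape — laser output)
G21
G90
G00 X45.857 Y70.877
M4 S825
G1 X49.817 Y37.719 F572
M5
G00 X8.915 Y9.273
M4 S825
G1 X164.870 Y123.225 F572
G1 X8.732 Y53.845
G1 X8.915 Y9.273
M5
G00 X81.637 Y36.709
M4 S825
G1 X98.061 Y83.673 F572
G1 X61.518 Y31.166
G1 X126.103 Y90.763
G1 X77.374 Y28.870
G1 X81.637 Y36.709
M5
G00 X156.843 Y85.486
M4 S825
G1 X62.195 Y121.585 F572
G1 X141.680 Y64.300
G1 X124.025 Y114.919
G1 X87.300 Y61.792
M5
G00 X153.966 Y119.661
M4 S825
G1 X107.910 Y95.274 F572
G1 X43.675 Y43.328
G1 X20.957 Y20.763
M5
G00 X0.000 Y0.000

viewBox `0 0 206.059 135.903` with mm width/height → 1 unit = 1 mm. Flip: y_m = 135.903 − y_svg.

**Shape 1** — `<line>` line segment, stroke `#000000` → cut (S825, F572). Machine vertices: (45.857,70.877) → (49.817,37.719). Open path.

**Shape 2** — `<path>` closed polygon, stroke `#000000` → cut (S825, F572). Machine vertices: (8.915,9.273) → (164.870,123.225) → (8.732,53.845) → (8.915,9.273). Closed: final G1 returns to the first vertex.

**Shape 3** — `<path>` closed polygon, stroke `#000000` → cut (S825, F572). Machine vertices: (81.637,36.709) → (98.061,83.673) → (61.518,31.166) → (126.103,90.763) → (77.374,28.870) → (81.637,36.709). Closed: final G1 returns to the first vertex.

**Shape 4** — `<polyline>` open polyline, stroke `#000000` → cut (S825, F572). Machine vertices: (156.843,85.486) → (62.195,121.585) → (141.680,64.300) → (124.025,114.919) → (87.300,61.792). Open path.

**Shape 5** — `<path>` cubic bezier, stroke `#000000` → cut (S825, F572). Control points (SVG): P0=(153.966,16.242), P1=(136.898,7.868), P2=(3.018,126.247), P3=(20.957,115.140); sampled at t=k/3. Machine vertices: (153.966,119.661) → (107.910,95.274) → (43.675,43.328) → (20.957,20.763). Open path.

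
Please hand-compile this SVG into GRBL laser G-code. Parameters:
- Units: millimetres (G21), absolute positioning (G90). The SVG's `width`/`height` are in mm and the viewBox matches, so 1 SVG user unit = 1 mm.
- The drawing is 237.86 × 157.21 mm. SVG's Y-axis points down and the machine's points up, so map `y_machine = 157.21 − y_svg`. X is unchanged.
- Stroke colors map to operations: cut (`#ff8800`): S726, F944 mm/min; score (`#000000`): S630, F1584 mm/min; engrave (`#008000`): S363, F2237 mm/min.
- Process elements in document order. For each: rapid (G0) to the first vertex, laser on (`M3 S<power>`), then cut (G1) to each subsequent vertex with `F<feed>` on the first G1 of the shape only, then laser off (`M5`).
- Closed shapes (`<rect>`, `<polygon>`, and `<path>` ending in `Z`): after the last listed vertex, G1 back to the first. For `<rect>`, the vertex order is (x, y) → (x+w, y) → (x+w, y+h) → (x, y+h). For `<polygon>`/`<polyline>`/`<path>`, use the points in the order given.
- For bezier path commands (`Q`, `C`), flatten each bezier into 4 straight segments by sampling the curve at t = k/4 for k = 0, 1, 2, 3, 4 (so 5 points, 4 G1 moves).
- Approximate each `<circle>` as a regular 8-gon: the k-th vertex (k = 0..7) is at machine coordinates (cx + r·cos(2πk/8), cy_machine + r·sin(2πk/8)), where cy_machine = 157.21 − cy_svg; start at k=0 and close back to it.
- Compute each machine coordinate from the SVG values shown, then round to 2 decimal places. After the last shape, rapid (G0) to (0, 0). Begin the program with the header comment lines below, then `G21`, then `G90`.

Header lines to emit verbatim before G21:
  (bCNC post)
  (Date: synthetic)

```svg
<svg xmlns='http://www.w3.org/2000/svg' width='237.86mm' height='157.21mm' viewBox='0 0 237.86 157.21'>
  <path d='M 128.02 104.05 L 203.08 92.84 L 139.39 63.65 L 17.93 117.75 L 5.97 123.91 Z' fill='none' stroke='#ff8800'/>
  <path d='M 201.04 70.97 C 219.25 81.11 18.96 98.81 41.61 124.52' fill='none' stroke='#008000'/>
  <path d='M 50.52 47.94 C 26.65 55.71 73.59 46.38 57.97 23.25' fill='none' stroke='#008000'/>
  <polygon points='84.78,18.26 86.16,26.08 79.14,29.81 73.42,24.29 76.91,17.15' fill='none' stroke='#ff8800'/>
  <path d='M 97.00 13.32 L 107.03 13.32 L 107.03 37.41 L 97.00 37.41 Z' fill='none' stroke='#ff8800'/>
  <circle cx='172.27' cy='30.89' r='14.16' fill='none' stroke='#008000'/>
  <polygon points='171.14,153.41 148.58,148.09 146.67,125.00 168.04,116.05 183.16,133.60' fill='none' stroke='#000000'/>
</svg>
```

1 u = 1 mm; y_m = 157.21 − y.

[1] `<path>` closed polygon, #ff8800→cut S726 F944: (128.02,53.16) → (203.08,64.37) → (139.39,93.56) → (17.93,39.46) → (5.97,33.30) → (128.02,53.16) (closed)

[2] `<path>` cubic bezier, #008000→engrave S363 F2237: (201.04,86.24) → (180.63,77.21) → (119.66,65.30) → (59.53,50.48) → (41.61,32.69)

[3] `<path>` cubic bezier, #008000→engrave S363 F2237: (50.52,109.27) → (43.81,106.60) → (51.15,110.03) → (60.04,119.25) → (57.97,133.96)

[4] `<polygon>` regular polygon, #ff8800→cut S726 F944: (84.78,138.95) → (86.16,131.13) → (79.14,127.40) → (73.42,132.92) → (76.91,140.06) → (84.78,138.95) (closed)

[5] `<path>` rectangle, #ff8800→cut S726 F944: (97.00,143.89) → (107.03,143.89) → (107.03,119.80) → (97.00,119.80) → (97.00,143.89) (closed)

[6] `<circle>` circle, #008000→engrave S363 F2237: (186.43,126.32) → (182.28,136.33) → (172.27,140.48) → (162.26,136.33) → (158.11,126.32) → (162.26,116.31) → (172.27,112.16) → (182.28,116.31) → (186.43,126.32) (closed)

[7] `<polygon>` regular polygon, #000000→score S630 F1584: (171.14,3.80) → (148.58,9.12) → (146.67,32.21) → (168.04,41.16) → (183.16,23.61) → (171.14,3.80) (closed)

(bCNC post)
(Date: synthetic)
G21
G90
G0 X128.02 Y53.16
M3 S726
G1 X203.08 Y64.37 F944
G1 X139.39 Y93.56
G1 X17.93 Y39.46
G1 X5.97 Y33.30
G1 X128.02 Y53.16
M5
G0 X201.04 Y86.24
M3 S363
G1 X180.63 Y77.21 F2237
G1 X119.66 Y65.30
G1 X59.53 Y50.48
G1 X41.61 Y32.69
M5
G0 X50.52 Y109.27
M3 S363
G1 X43.81 Y106.60 F2237
G1 X51.15 Y110.03
G1 X60.04 Y119.25
G1 X57.97 Y133.96
M5
G0 X84.78 Y138.95
M3 S726
G1 X86.16 Y131.13 F944
G1 X79.14 Y127.40
G1 X73.42 Y132.92
G1 X76.91 Y140.06
G1 X84.78 Y138.95
M5
G0 X97.00 Y143.89
M3 S726
G1 X107.03 Y143.89 F944
G1 X107.03 Y119.80
G1 X97.00 Y119.80
G1 X97.00 Y143.89
M5
G0 X186.43 Y126.32
M3 S363
G1 X182.28 Y136.33 F2237
G1 X172.27 Y140.48
G1 X162.26 Y136.33
G1 X158.11 Y126.32
G1 X162.26 Y116.31
G1 X172.27 Y112.16
G1 X182.28 Y116.31
G1 X186.43 Y126.32
M5
G0 X171.14 Y3.80
M3 S630
G1 X148.58 Y9.12 F1584
G1 X146.67 Y32.21
G1 X168.04 Y41.16
G1 X183.16 Y23.61
G1 X171.14 Y3.80
M5
G0 X0.00 Y0.00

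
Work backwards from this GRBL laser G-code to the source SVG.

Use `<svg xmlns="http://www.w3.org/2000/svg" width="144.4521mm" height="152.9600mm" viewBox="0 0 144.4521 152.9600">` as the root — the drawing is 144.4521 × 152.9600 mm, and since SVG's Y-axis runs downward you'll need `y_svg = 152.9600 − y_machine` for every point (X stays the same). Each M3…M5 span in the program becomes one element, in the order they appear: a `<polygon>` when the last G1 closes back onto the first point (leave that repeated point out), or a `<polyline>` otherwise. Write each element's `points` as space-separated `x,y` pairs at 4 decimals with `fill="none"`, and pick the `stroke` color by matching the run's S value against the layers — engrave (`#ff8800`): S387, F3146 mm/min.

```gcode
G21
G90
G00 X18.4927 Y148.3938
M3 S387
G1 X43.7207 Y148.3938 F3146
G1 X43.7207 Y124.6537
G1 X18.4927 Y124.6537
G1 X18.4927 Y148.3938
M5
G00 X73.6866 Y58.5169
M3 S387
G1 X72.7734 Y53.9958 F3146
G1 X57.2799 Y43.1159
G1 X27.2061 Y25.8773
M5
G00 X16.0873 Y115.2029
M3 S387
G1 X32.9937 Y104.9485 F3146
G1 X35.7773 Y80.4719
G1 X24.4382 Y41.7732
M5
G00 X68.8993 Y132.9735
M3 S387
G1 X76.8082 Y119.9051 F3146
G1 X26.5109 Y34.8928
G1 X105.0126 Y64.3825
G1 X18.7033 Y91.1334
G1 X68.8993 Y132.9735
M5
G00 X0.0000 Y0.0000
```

<svg xmlns="http://www.w3.org/2000/svg" width="144.4521mm" height="152.9600mm" viewBox="0 0 144.4521 152.9600">
  <polygon points="18.4927,4.5662 43.7207,4.5662 43.7207,28.3063 18.4927,28.3063" fill="none" stroke="#ff8800"/>
  <polyline points="73.6866,94.4431 72.7734,98.9642 57.2799,109.8441 27.2061,127.0827" fill="none" stroke="#ff8800"/>
  <polyline points="16.0873,37.7571 32.9937,48.0115 35.7773,72.4881 24.4382,111.1868" fill="none" stroke="#ff8800"/>
  <polygon points="68.8993,19.9865 76.8082,33.0549 26.5109,118.0672 105.0126,88.5775 18.7033,61.8266" fill="none" stroke="#ff8800"/>
</svg>

Each laser-on run becomes one SVG element. Flip Y back into SVG space with y_svg = 152.9600 − y_machine. Every run uses S387, so all elements get stroke `#ff8800` (engrave).

Run 1: The run returns to its start, so emit a `<polygon>` with points (Y-flipped): 18.4927,4.5662 43.7207,4.5662 43.7207,28.3063 18.4927,28.3063.

Run 2: The run is open, so emit a `<polyline>` with points (Y-flipped): 73.6866,94.4431 72.7734,98.9642 57.2799,109.8441 27.2061,127.0827.

Run 3: The run is open, so emit a `<polyline>` with points (Y-flipped): 16.0873,37.7571 32.9937,48.0115 35.7773,72.4881 24.4382,111.1868.

Run 4: The run returns to its start, so emit a `<polygon>` with points (Y-flipped): 68.8993,19.9865 76.8082,33.0549 26.5109,118.0672 105.0126,88.5775 18.7033,61.8266.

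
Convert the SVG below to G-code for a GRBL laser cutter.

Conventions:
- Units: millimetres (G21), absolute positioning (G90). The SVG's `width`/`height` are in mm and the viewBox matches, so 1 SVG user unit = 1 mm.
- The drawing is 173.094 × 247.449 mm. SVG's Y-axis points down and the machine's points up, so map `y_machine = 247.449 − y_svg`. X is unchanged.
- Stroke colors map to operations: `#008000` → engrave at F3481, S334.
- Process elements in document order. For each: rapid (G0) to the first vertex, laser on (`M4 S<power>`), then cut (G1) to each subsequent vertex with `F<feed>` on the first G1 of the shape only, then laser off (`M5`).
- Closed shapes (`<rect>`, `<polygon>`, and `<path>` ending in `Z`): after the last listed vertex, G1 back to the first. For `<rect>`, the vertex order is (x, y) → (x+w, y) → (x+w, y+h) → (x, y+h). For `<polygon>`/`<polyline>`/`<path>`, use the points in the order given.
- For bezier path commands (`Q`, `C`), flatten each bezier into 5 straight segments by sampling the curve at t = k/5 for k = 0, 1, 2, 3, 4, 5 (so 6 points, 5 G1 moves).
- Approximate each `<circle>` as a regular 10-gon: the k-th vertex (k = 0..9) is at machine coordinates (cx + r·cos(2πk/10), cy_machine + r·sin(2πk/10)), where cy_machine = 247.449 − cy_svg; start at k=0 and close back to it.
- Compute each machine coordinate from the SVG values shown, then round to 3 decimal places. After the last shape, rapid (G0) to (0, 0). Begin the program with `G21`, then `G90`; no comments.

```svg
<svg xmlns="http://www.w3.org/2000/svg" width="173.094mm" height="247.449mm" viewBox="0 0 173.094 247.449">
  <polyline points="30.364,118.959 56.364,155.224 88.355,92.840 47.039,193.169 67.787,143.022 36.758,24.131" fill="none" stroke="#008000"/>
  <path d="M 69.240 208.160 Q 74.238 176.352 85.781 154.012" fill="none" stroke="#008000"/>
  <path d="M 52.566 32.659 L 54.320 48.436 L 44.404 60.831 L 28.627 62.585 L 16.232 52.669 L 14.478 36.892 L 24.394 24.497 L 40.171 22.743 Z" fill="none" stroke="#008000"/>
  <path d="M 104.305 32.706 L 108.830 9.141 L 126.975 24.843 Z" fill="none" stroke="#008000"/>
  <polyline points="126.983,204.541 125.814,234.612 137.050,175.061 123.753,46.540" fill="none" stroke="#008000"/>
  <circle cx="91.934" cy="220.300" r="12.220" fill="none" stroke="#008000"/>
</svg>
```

G21
G90
G0 X30.364 Y128.490
M4 S334
G1 X56.364 Y92.225 F3481
G1 X88.355 Y154.609
G1 X47.039 Y54.280
G1 X67.787 Y104.427
G1 X36.758 Y223.318
M5
G0 X69.240 Y39.289
M4 S334
G1 X71.501 Y51.633 F3481
G1 X74.286 Y63.221
G1 X77.594 Y74.050
G1 X81.426 Y84.122
G1 X85.781 Y93.437
M5
G0 X52.566 Y214.790
M4 S334
G1 X54.320 Y199.013 F3481
G1 X44.404 Y186.618
G1 X28.627 Y184.864
G1 X16.232 Y194.780
G1 X14.478 Y210.557
G1 X24.394 Y222.952
G1 X40.171 Y224.706
G1 X52.566 Y214.790
M5
G0 X104.305 Y214.743
M4 S334
G1 X108.830 Y238.308 F3481
G1 X126.975 Y222.606
G1 X104.305 Y214.743
M5
G0 X126.983 Y42.908
M4 S334
G1 X125.814 Y12.837 F3481
G1 X137.050 Y72.388
G1 X123.753 Y200.909
M5
G0 X104.154 Y27.149
M4 S334
G1 X101.820 Y34.332 F3481
G1 X95.710 Y38.771
G1 X88.158 Y38.771
G1 X82.048 Y34.332
G1 X79.714 Y27.149
G1 X82.048 Y19.966
G1 X88.158 Y15.527
G1 X95.710 Y15.527
G1 X101.820 Y19.966
G1 X104.154 Y27.149
M5
G0 X0.000 Y0.000

Since the viewBox matches the mm dimensions, user units are millimetres directly. The only transform is the Y-flip y_m = 247.449 − y_svg.

Shape 1 is a open polyline drawn with `<polyline>`. Its stroke #008000 means engrave at S334, F3481. After flipping Y the toolpath is (30.364,128.490) → (56.364,92.225) → (88.355,154.609) → (47.039,54.280) → (67.787,104.427) → (36.758,223.318).

Shape 2 is a quadratic bezier drawn with `<path>`. Its stroke #008000 means engrave at S334, F3481. After flipping Y the toolpath is (69.240,39.289) → (71.501,51.633) → (74.286,63.221) → (77.594,74.050) → (81.426,84.122) → (85.781,93.437).

Shape 3 is a regular polygon drawn with `<path>`. Its stroke #008000 means engrave at S334, F3481. After flipping Y the toolpath is (52.566,214.790) → (54.320,199.013) → (44.404,186.618) → (28.627,184.864) → (16.232,194.780) → (14.478,210.557) → (24.394,222.952) → (40.171,224.706) → (52.566,214.790), returning to the start.

Shape 4 is a regular polygon drawn with `<path>`. Its stroke #008000 means engrave at S334, F3481. After flipping Y the toolpath is (104.305,214.743) → (108.830,238.308) → (126.975,222.606) → (104.305,214.743), returning to the start.

Shape 5 is a open polyline drawn with `<polyline>`. Its stroke #008000 means engrave at S334, F3481. After flipping Y the toolpath is (126.983,42.908) → (125.814,12.837) → (137.050,72.388) → (123.753,200.909).

Shape 6 is a circle drawn with `<circle>`. Its stroke #008000 means engrave at S334, F3481. After flipping Y the toolpath is (104.154,27.149) → (101.820,34.332) → (95.710,38.771) → (88.158,38.771) → (82.048,34.332) → (79.714,27.149) → (82.048,19.966) → (88.158,15.527) → (95.710,15.527) → (101.820,19.966) → (104.154,27.149), returning to the start.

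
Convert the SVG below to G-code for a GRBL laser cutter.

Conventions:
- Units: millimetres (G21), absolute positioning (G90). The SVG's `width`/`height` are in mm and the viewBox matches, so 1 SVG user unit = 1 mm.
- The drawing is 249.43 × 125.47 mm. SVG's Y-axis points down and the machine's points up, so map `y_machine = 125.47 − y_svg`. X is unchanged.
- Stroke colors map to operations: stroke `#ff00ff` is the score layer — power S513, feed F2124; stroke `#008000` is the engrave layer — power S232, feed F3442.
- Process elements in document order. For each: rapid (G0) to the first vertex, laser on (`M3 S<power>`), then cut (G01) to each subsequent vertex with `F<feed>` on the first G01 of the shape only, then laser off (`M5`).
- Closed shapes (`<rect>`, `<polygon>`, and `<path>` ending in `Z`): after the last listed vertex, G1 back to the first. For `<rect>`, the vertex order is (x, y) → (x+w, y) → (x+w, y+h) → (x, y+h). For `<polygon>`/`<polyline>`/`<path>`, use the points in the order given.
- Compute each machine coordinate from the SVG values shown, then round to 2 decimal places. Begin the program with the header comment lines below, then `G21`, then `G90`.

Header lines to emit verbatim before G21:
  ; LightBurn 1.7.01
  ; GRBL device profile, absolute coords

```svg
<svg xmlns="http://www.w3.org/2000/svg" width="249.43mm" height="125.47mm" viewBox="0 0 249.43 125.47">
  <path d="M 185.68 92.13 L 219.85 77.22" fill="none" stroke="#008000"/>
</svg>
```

; LightBurn 1.7.01
; GRBL device profile, absolute coords
G21
G90
G0 X185.68 Y33.34
M3 S232
G01 X219.85 Y48.25 F3442
M5

Since the viewBox matches the mm dimensions, user units are millimetres directly. The only transform is the Y-flip y_m = 125.47 − y_svg.

Shape 1 is a line segment drawn with `<path>`. Its stroke #008000 means engrave at S232, F3442. After flipping Y the toolpath is (185.68,33.34) → (219.85,48.25).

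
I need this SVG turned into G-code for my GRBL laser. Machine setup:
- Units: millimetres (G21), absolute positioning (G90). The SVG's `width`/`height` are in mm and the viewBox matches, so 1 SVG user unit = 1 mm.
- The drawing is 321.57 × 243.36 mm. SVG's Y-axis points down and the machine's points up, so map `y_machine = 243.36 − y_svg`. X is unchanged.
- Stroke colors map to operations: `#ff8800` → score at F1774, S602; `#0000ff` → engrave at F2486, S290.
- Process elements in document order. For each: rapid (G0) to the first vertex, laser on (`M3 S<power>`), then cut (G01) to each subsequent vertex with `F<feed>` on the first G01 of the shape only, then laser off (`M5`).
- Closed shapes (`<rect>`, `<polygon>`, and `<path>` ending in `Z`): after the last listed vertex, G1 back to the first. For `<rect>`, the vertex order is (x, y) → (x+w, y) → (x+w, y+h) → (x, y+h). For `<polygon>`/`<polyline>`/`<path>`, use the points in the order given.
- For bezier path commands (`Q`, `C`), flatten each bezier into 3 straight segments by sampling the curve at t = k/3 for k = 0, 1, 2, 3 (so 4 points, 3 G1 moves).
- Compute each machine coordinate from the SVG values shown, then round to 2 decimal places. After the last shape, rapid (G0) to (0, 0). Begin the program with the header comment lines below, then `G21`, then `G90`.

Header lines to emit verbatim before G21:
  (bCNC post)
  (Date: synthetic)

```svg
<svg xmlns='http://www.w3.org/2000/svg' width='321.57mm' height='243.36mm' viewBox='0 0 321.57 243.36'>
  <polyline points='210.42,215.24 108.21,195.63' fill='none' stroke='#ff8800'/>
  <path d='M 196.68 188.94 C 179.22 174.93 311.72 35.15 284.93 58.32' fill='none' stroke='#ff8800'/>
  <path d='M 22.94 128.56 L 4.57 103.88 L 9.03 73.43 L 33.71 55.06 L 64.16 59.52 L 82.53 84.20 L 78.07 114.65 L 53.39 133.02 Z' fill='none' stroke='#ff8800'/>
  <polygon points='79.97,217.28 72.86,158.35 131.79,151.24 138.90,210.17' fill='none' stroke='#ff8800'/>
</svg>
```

viewBox `0 0 321.57 243.36` with mm width/height → 1 unit = 1 mm. Flip: y_m = 243.36 − y_svg.

**Shape 1** — `<polyline>` line segment, stroke `#ff8800` → score (S602, F1774). Machine vertices: (210.42,28.12) → (108.21,47.73). Open path.

**Shape 2** — `<path>` cubic bezier, stroke `#ff8800` → score (S602, F1774). Control points (SVG): P0=(196.68,188.94), P1=(179.22,174.93), P2=(311.72,35.15), P3=(284.93,58.32); sampled at t=k/3. Machine vertices: (196.68,54.42) → (217.75,99.66) → (270.08,164.59) → (284.93,185.04). Open path.

**Shape 3** — `<path>` regular polygon, stroke `#ff8800` → score (S602, F1774). Machine vertices: (22.94,114.80) → (4.57,139.48) → (9.03,169.93) → (33.71,188.30) → (64.16,183.84) → (82.53,159.16) → (78.07,128.71) → (53.39,110.34) → (22.94,114.80). Closed: final G1 returns to the first vertex.

**Shape 4** — `<polygon>` regular polygon, stroke `#ff8800` → score (S602, F1774). Machine vertices: (79.97,26.08) → (72.86,85.01) → (131.79,92.12) → (138.90,33.19) → (79.97,26.08). Closed: final G1 returns to the first vertex.

(bCNC post)
(Date: synthetic)
G21
G90
G0 X210.42 Y28.12
M3 S602
G01 X108.21 Y47.73 F1774
M5
G0 X196.68 Y54.42
M3 S602
G01 X217.75 Y99.66 F1774
G01 X270.08 Y164.59
G01 X284.93 Y185.04
M5
G0 X22.94 Y114.80
M3 S602
G01 X4.57 Y139.48 F1774
G01 X9.03 Y169.93
G01 X33.71 Y188.30
G01 X64.16 Y183.84
G01 X82.53 Y159.16
G01 X78.07 Y128.71
G01 X53.39 Y110.34
G01 X22.94 Y114.80
M5
G0 X79.97 Y26.08
M3 S602
G01 X72.86 Y85.01 F1774
G01 X131.79 Y92.12
G01 X138.90 Y33.19
G01 X79.97 Y26.08
M5
G0 X0.00 Y0.00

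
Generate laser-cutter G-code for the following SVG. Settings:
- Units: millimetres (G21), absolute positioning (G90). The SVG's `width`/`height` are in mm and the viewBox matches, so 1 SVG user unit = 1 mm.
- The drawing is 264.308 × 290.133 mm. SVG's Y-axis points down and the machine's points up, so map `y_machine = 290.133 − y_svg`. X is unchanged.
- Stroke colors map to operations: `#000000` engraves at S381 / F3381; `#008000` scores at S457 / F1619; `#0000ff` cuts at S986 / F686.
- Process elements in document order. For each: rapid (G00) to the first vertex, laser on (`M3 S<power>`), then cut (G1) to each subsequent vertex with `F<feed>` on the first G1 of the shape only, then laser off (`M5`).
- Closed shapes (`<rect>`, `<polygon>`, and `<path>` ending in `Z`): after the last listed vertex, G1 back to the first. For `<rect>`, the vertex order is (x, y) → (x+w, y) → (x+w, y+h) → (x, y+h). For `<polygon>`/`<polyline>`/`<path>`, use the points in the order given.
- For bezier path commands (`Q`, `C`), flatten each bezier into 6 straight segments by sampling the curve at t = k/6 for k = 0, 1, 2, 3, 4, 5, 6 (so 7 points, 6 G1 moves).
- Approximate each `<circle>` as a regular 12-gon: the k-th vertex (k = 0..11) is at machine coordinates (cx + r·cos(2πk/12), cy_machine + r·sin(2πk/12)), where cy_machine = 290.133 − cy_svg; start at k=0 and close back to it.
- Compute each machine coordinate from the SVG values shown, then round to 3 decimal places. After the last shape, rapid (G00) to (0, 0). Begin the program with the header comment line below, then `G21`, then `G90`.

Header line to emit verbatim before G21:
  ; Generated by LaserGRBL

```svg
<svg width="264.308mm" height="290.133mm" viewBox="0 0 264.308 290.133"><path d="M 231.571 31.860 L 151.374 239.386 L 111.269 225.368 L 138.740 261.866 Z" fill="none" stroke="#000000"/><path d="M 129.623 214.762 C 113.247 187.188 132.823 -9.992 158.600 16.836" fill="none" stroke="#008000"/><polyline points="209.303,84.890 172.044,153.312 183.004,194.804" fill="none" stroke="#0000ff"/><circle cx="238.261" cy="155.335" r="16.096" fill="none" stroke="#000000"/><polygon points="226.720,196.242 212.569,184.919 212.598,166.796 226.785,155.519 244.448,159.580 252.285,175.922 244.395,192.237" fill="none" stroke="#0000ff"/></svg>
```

; Generated by LaserGRBL
G21
G90
G00 X231.571 Y258.273
M3 S381
G1 X151.374 Y50.747 F3381
G1 X111.269 Y64.765
G1 X138.740 Y28.267
G1 X231.571 Y258.273
M5
G00 X129.623 Y75.371
M3 S457
G1 X124.293 Y101.470 F1619
G1 X124.129 Y144.902
G1 X128.304 Y194.735
G1 X135.992 Y240.034
G1 X146.366 Y269.866
G1 X158.600 Y273.297
M5
G00 X209.303 Y205.243
M3 S986
G1 X172.044 Y136.821 F686
G1 X183.004 Y95.329
M5
G00 X254.357 Y134.798
M3 S381
G1 X252.201 Y142.846 F3381
G1 X246.309 Y148.738
G1 X238.261 Y150.894
G1 X230.213 Y148.738
G1 X224.321 Y142.846
G1 X222.165 Y134.798
G1 X224.321 Y126.750
G1 X230.213 Y120.858
G1 X238.261 Y118.702
G1 X246.309 Y120.858
G1 X252.201 Y126.750
G1 X254.357 Y134.798
M5
G00 X226.720 Y93.891
M3 S986
G1 X212.569 Y105.214 F686
G1 X212.598 Y123.337
G1 X226.785 Y134.614
G1 X244.448 Y130.553
G1 X252.285 Y114.211
G1 X244.395 Y97.896
G1 X226.720 Y93.891
M5
G00 X0.000 Y0.000

Since the viewBox matches the mm dimensions, user units are millimetres directly. The only transform is the Y-flip y_m = 290.133 − y_svg.

Shape 1 is a closed polygon drawn with `<path>`. Its stroke #000000 means engrave at S381, F3381. After flipping Y the toolpath is (231.571,258.273) → (151.374,50.747) → (111.269,64.765) → (138.740,28.267) → (231.571,258.273), returning to the start.

Shape 2 is a cubic bezier drawn with `<path>`. Its stroke #008000 means score at S457, F1619. After flipping Y the toolpath is (129.623,75.371) → (124.293,101.470) → (124.129,144.902) → (128.304,194.735) → (135.992,240.034) → (146.366,269.866) → (158.600,273.297).

Shape 3 is a open polyline drawn with `<polyline>`. Its stroke #0000ff means cut at S986, F686. After flipping Y the toolpath is (209.303,205.243) → (172.044,136.821) → (183.004,95.329).

Shape 4 is a circle drawn with `<circle>`. Its stroke #000000 means engrave at S381, F3381. After flipping Y the toolpath is (254.357,134.798) → (252.201,142.846) → (246.309,148.738) → (238.261,150.894) → (230.213,148.738) → (224.321,142.846) → (222.165,134.798) → (224.321,126.750) → (230.213,120.858) → (238.261,118.702) → (246.309,120.858) → (252.201,126.750) → (254.357,134.798), returning to the start.

Shape 5 is a regular polygon drawn with `<polygon>`. Its stroke #0000ff means cut at S986, F686. After flipping Y the toolpath is (226.720,93.891) → (212.569,105.214) → (212.598,123.337) → (226.785,134.614) → (244.448,130.553) → (252.285,114.211) → (244.395,97.896) → (226.720,93.891), returning to the start.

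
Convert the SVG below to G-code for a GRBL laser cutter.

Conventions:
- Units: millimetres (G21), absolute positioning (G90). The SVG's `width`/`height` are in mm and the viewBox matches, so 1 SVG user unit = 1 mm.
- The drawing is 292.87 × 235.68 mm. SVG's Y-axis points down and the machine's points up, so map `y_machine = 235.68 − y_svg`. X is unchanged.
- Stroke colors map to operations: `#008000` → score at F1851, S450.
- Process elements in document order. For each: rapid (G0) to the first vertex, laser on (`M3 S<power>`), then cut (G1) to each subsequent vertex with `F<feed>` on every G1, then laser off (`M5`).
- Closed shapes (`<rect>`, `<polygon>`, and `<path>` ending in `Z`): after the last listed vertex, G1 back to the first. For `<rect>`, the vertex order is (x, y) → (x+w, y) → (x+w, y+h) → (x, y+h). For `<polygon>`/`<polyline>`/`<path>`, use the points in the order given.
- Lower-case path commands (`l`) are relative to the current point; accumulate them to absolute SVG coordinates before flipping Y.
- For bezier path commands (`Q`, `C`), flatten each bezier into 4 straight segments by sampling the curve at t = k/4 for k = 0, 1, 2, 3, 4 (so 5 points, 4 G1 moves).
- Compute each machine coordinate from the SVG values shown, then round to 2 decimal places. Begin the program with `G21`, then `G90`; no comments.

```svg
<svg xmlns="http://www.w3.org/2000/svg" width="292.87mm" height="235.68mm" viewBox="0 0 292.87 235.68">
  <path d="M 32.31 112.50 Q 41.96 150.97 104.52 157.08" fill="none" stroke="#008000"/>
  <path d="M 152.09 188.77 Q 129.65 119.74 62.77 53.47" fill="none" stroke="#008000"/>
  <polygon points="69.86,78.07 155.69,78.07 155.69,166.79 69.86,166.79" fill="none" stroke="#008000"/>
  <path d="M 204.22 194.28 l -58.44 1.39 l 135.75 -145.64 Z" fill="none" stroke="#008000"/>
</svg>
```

G21
G90
G0 X32.31 Y123.18
M3 S450
G1 X40.44 Y105.97 F1851
G1 X55.19 Y92.80 F1851
G1 X76.55 Y83.68 F1851
G1 X104.52 Y78.60 F1851
M5
G0 X152.09 Y46.91
M3 S450
G1 X138.09 Y81.25 F1851
G1 X118.54 Y115.25 F1851
G1 X93.43 Y148.90 F1851
G1 X62.77 Y182.21 F1851
M5
G0 X69.86 Y157.61
M3 S450
G1 X155.69 Y157.61 F1851
G1 X155.69 Y68.89 F1851
G1 X69.86 Y68.89 F1851
G1 X69.86 Y157.61 F1851
M5
G0 X204.22 Y41.40
M3 S450
G1 X145.78 Y40.01 F1851
G1 X281.53 Y185.65 F1851
G1 X204.22 Y41.40 F1851
M5

viewBox `0 0 292.87 235.68` with mm width/height → 1 unit = 1 mm. Flip: y_m = 235.68 − y_svg.

**Shape 1** — `<path>` quadratic bezier, stroke `#008000` → score (S450, F1851). Control points (SVG): P0=(32.31,112.50), P1=(41.96,150.97), P2=(104.52,157.08); sampled at t=k/4. Machine vertices: (32.31,123.18) → (40.44,105.97) → (55.19,92.80) → (76.55,83.68) → (104.52,78.60). Open path.

**Shape 2** — `<path>` quadratic bezier, stroke `#008000` → score (S450, F1851). Control points (SVG): P0=(152.09,188.77), P1=(129.65,119.74), P2=(62.77,53.47); sampled at t=k/4. Machine vertices: (152.09,46.91) → (138.09,81.25) → (118.54,115.25) → (93.43,148.90) → (62.77,182.21). Open path.

**Shape 3** — `<polygon>` rectangle, stroke `#008000` → score (S450, F1851). Machine vertices: (69.86,157.61) → (155.69,157.61) → (155.69,68.89) → (69.86,68.89) → (69.86,157.61). Closed: final G1 returns to the first vertex.

**Shape 4** — `<path>` closed polygon, stroke `#008000` → score (S450, F1851). Machine vertices: (204.22,41.40) → (145.78,40.01) → (281.53,185.65) → (204.22,41.40). Closed: final G1 returns to the first vertex.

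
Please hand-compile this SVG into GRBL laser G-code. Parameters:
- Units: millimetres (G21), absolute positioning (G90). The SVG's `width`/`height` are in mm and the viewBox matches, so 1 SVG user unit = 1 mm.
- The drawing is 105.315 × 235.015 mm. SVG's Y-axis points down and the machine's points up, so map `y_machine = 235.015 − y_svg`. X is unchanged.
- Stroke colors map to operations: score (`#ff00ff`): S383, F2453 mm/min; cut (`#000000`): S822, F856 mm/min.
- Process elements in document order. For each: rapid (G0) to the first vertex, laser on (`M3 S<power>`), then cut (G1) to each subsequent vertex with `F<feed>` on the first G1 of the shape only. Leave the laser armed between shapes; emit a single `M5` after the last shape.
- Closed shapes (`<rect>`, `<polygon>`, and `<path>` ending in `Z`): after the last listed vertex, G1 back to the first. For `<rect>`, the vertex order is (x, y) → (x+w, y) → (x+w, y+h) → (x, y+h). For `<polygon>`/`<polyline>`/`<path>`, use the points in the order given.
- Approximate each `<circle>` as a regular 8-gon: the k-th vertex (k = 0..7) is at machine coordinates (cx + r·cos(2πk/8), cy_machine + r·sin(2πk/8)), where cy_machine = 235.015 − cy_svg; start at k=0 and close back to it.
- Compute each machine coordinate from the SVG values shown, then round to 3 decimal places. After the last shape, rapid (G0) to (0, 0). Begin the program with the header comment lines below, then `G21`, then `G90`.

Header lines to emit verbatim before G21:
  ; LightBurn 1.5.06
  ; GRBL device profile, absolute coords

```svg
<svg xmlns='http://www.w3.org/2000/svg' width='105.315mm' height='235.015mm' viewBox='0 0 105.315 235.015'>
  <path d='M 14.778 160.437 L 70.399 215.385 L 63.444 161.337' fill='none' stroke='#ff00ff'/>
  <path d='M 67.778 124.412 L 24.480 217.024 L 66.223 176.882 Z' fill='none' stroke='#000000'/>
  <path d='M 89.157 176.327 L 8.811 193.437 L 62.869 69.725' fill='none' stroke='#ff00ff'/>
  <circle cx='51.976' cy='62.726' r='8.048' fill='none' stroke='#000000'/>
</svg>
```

; LightBurn 1.5.06
; GRBL device profile, absolute coords
G21
G90
G0 X14.778 Y74.578
M3 S383
G1 X70.399 Y19.630 F2453
G1 X63.444 Y73.678
G0 X67.778 Y110.603
M3 S822
G1 X24.480 Y17.991 F856
G1 X66.223 Y58.133
G1 X67.778 Y110.603
G0 X89.157 Y58.688
M3 S383
G1 X8.811 Y41.578 F2453
G1 X62.869 Y165.290
G0 X60.024 Y172.289
M3 S822
G1 X57.667 Y177.980 F856
G1 X51.976 Y180.337
G1 X46.285 Y177.980
G1 X43.928 Y172.289
G1 X46.285 Y166.598
G1 X51.976 Y164.241
G1 X57.667 Y166.598
G1 X60.024 Y172.289
M5
G0 X0.000 Y0.000

Since the viewBox matches the mm dimensions, user units are millimetres directly. The only transform is the Y-flip y_m = 235.015 − y_svg.

Shape 1 is a open polyline drawn with `<path>`. Its stroke #ff00ff means score at S383, F2453. After flipping Y the toolpath is (14.778,74.578) → (70.399,19.630) → (63.444,73.678).

Shape 2 is a closed polygon drawn with `<path>`. Its stroke #000000 means cut at S822, F856. After flipping Y the toolpath is (67.778,110.603) → (24.480,17.991) → (66.223,58.133) → (67.778,110.603), returning to the start.

Shape 3 is a open polyline drawn with `<path>`. Its stroke #ff00ff means score at S383, F2453. After flipping Y the toolpath is (89.157,58.688) → (8.811,41.578) → (62.869,165.290).

Shape 4 is a circle drawn with `<circle>`. Its stroke #000000 means cut at S822, F856. After flipping Y the toolpath is (60.024,172.289) → (57.667,177.980) → (51.976,180.337) → (46.285,177.980) → (43.928,172.289) → (46.285,166.598) → (51.976,164.241) → (57.667,166.598) → (60.024,172.289), returning to the start.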